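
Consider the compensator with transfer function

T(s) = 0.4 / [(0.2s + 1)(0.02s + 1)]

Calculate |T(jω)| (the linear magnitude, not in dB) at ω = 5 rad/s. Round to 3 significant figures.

0.281

At ω = 5 rad/s:
pole (1 + j5·0.2) = 1 + j1 → |·| ≈ 1.4142, ∠ ≈ 45.00°
pole (1 + j5·0.02) = 1 + j0.1 → |·| ≈ 1.005, ∠ ≈ 5.71°
|T| = 0.4 · 1 / (1.4142 · 1.005) ≈ 0.28144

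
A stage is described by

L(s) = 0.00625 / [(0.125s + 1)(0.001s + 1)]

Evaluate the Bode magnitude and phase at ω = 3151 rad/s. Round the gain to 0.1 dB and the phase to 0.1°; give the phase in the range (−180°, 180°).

At ω = 3151 rad/s:
pole (1 + j3151·0.125) = 1 + j393.875 → |·| ≈ 393.88, ∠ ≈ 89.85°
pole (1 + j3151·0.001) = 1 + j3.151 → |·| ≈ 3.3059, ∠ ≈ 72.39°
|L| = 0.00625 · 1 / (393.88 · 3.3059) ≈ 4.7998e-06
Gain = 20 log₁₀(4.7998e-06) ≈ -106.38 dB
∠L = (0°) − (89.85° + 72.39°) = -162.24°

-106.4 dB, -162.2°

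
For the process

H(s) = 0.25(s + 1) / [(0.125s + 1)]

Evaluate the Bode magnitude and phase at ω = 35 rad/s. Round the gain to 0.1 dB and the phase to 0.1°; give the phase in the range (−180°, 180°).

5.8 dB, 11.2°

At ω = 35 rad/s:
zero (1 + j35·1) = 1 + j35 → |·| ≈ 35.014, ∠ ≈ 88.36°
pole (1 + j35·0.125) = 1 + j4.375 → |·| ≈ 4.4878, ∠ ≈ 77.12°
|H| = 0.25 · 35.014 / (4.4878) ≈ 1.9505
Gain = 20 log₁₀(1.9505) ≈ 5.80 dB
∠H = (88.36°) − (77.12°) = 11.24°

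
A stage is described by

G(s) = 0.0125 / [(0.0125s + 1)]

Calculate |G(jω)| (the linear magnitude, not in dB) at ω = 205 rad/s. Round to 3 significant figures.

0.00454

At ω = 205 rad/s:
pole (1 + j205·0.0125) = 1 + j2.5625 → |·| ≈ 2.7507, ∠ ≈ 68.68°
|G| = 0.0125 · 1 / (2.7507) ≈ 0.0045443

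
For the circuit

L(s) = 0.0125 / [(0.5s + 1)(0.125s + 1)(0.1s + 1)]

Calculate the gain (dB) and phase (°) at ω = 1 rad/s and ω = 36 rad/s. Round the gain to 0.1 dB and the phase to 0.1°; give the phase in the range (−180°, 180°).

ω = 1: -39.1 dB, -39.4°; ω = 36: -87.9 dB, 121.2°

At ω = 1 rad/s:
pole (1 + j1·0.5) = 1 + j0.5 → |·| ≈ 1.118, ∠ ≈ 26.57°
pole (1 + j1·0.125) = 1 + j0.125 → |·| ≈ 1.0078, ∠ ≈ 7.13°
pole (1 + j1·0.1) = 1 + j0.1 → |·| ≈ 1.005, ∠ ≈ 5.71°
|L| = 0.0125 · 1 / (1.118 · 1.0078 · 1.005) ≈ 0.011039
Gain = 20 log₁₀(0.011039) ≈ -39.14 dB
∠L = (0°) − (26.57° + 7.13° + 5.71°) = -39.41°

At ω = 36 rad/s:
pole (1 + j36·0.5) = 1 + j18 → |·| ≈ 18.028, ∠ ≈ 86.82°
pole (1 + j36·0.125) = 1 + j4.5 → |·| ≈ 4.6098, ∠ ≈ 77.47°
pole (1 + j36·0.1) = 1 + j3.6 → |·| ≈ 3.7363, ∠ ≈ 74.48°
|L| = 0.0125 · 1 / (18.028 · 4.6098 · 3.7363) ≈ 4.0257e-05
Gain = 20 log₁₀(4.0257e-05) ≈ -87.90 dB
∠L = (0°) − (86.82° + 77.47° + 74.48°) = -238.77° ≡ 121.23° (principal value)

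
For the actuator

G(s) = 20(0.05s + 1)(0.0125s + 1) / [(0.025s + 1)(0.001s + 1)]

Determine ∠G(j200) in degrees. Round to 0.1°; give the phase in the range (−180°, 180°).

At ω = 200 rad/s:
zero (1 + j200·0.05) = 1 + j10 → |·| ≈ 10.05, ∠ ≈ 84.29°
zero (1 + j200·0.0125) = 1 + j2.5 → |·| ≈ 2.6926, ∠ ≈ 68.20°
pole (1 + j200·0.025) = 1 + j5 → |·| ≈ 5.099, ∠ ≈ 78.69°
pole (1 + j200·0.001) = 1 + j0.2 → |·| ≈ 1.0198, ∠ ≈ 11.31°
∠G = (84.29° + 68.20°) − (78.69° + 11.31°) = 62.49°

62.5°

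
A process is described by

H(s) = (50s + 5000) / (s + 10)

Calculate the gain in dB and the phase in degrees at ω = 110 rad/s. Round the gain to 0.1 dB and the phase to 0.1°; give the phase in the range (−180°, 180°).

Substitute s = j110:
Numerator: 50(j110) + 5000 = 5000 + j5500
Denominator: (j110) + 10 = 10 + j110
|N| = √(5000² + 5500²) ≈ 7433, ∠N ≈ 47.73°
|D| = √(10² + 110²) ≈ 110.45, ∠D ≈ 84.81°
|H| = 7433 / 110.45 ≈ 67.297
Gain = 20 log₁₀(67.297) ≈ 36.56 dB
∠H = 47.73° − 84.81° = -37.08°

36.6 dB, -37.1°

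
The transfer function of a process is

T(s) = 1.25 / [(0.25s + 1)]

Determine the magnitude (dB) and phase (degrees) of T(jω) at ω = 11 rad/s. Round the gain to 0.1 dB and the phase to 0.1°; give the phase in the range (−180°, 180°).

-7.4 dB, -70.0°

At ω = 11 rad/s:
pole (1 + j11·0.25) = 1 + j2.75 → |·| ≈ 2.9262, ∠ ≈ 70.02°
|T| = 1.25 · 1 / (2.9262) ≈ 0.42718
Gain = 20 log₁₀(0.42718) ≈ -7.39 dB
∠T = (0°) − (70.02°) = -70.02°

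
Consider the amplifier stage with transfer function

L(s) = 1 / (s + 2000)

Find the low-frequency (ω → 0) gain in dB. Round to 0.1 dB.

-66.0 dB

L(0) = 1 / 2000 = 0.0005
20 log₁₀(0.0005) ≈ -66.02 dB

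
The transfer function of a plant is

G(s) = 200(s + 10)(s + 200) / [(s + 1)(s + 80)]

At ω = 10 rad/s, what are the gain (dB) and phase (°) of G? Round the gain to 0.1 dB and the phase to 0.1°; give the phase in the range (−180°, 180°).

At s = jω = j10:
zero (s+10): 10 + j10 → |·| = √(10²+10²) = √200 ≈ 14.142, ∠ = arctan(10/10) ≈ 45.00°
zero (s+200): 200 + j10 → |·| = √(200²+10²) = √40100 ≈ 200.25, ∠ = arctan(10/200) ≈ 2.86°
pole (s+1): 1 + j10 → |·| = √(1²+10²) = √101 ≈ 10.05, ∠ = arctan(10/1) ≈ 84.29°
pole (s+80): 80 + j10 → |·| = √(80²+10²) = √6500 ≈ 80.623, ∠ = arctan(10/80) ≈ 7.13°
|G| = 200 · 2831.9 / 810.26 ≈ 699.01
Gain = 20 log₁₀(699.01) ≈ 56.89 dB
∠G = 47.86° − 91.42° = -43.56°

56.9 dB, -43.6°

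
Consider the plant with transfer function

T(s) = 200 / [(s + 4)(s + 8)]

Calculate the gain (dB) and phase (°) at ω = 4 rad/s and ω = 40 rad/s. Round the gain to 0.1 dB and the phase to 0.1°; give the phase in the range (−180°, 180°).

At s = jω = j4:
pole (s+4): 4 + j4 → |·| = √(4²+4²) = √32 ≈ 5.6569, ∠ = arctan(4/4) ≈ 45.00°
pole (s+8): 8 + j4 → |·| = √(8²+4²) = √80 ≈ 8.9443, ∠ = arctan(4/8) ≈ 26.57°
|T| = 200 / 50.597 ≈ 3.9528
Gain = 20 log₁₀(3.9528) ≈ 11.94 dB
∠T = 0.00° − 71.57° = -71.57°

At s = jω = j40:
pole (s+4): 4 + j40 → |·| = √(4²+40²) = √1616 ≈ 40.2, ∠ = arctan(40/4) ≈ 84.29°
pole (s+8): 8 + j40 → |·| = √(8²+40²) = √1664 ≈ 40.792, ∠ = arctan(40/8) ≈ 78.69°
|T| = 200 / 1639.8 ≈ 0.12197
Gain = 20 log₁₀(0.12197) ≈ -18.27 dB
∠T = 0.00° − 162.98° = -162.98°

ω = 4: 11.9 dB, -71.6°; ω = 40: -18.3 dB, -163.0°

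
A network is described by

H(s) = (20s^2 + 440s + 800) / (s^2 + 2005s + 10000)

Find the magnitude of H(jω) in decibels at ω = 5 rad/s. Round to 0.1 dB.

-16.1 dB

Substitute s = j5:
Numerator: 20(j5)^2 + 440(j5) + 800 = 300 + j2200
Denominator: (j5)^2 + 2005(j5) + 10000 = 9975 + j10025
|N| = √(300² + 2200²) ≈ 2220.4, ∠N ≈ 82.23°
|D| = √(9975² + 10025²) ≈ 14142, ∠D ≈ 45.14°
|H| = 2220.4 / 14142 ≈ 0.15701
Gain = 20 log₁₀(0.15701) ≈ -16.08 dB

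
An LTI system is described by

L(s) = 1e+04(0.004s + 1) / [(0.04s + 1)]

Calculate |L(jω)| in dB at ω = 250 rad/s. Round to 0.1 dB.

63.0 dB

At ω = 250 rad/s:
zero (1 + j250·0.004) = 1 + j1 → |·| ≈ 1.4142, ∠ ≈ 45.00°
pole (1 + j250·0.04) = 1 + j10 → |·| ≈ 10.05, ∠ ≈ 84.29°
|L| = 1e+04 · 1.4142 / (10.05) ≈ 1407.2
Gain = 20 log₁₀(1407.2) ≈ 62.97 dB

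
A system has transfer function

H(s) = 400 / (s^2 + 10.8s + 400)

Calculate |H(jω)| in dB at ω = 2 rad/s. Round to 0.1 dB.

At s = jω = j2:
quadratic: (j2)² + 10.8·j2 + 400 = 396 + j21.6 → |·| ≈ 396.59, ∠ ≈ 3.12°
|H| = 400 / 396.59 ≈ 1.0086
Gain = 20 log₁₀(1.0086) ≈ 0.07 dB

0.1 dB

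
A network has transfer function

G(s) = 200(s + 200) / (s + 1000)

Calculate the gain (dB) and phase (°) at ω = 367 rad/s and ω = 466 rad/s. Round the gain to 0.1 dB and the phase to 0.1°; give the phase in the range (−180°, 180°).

At s = jω = j367:
zero (s+200): 200 + j367 → |·| = √(200²+367²) = √174689 ≈ 417.96, ∠ = arctan(367/200) ≈ 61.41°
pole (s+1000): 1000 + j367 → |·| = √(1000²+367²) = √1134689 ≈ 1065.2, ∠ = arctan(367/1000) ≈ 20.15°
|G| = 200 · 417.96 / 1065.2 ≈ 78.475
Gain = 20 log₁₀(78.475) ≈ 37.89 dB
∠G = 61.41° − 20.15° = 41.26°

At s = jω = j466:
zero (s+200): 200 + j466 → |·| = √(200²+466²) = √257156 ≈ 507.11, ∠ = arctan(466/200) ≈ 66.77°
pole (s+1000): 1000 + j466 → |·| = √(1000²+466²) = √1217156 ≈ 1103.2, ∠ = arctan(466/1000) ≈ 24.99°
|G| = 200 · 507.11 / 1103.2 ≈ 91.934
Gain = 20 log₁₀(91.934) ≈ 39.27 dB
∠G = 66.77° − 24.99° = 41.78°

ω = 367: 37.9 dB, 41.3°; ω = 466: 39.3 dB, 41.8°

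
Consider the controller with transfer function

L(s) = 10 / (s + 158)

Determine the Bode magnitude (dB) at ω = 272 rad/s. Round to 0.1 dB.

-30.0 dB

Substitute s = j272:
Numerator: 10 = 10 + j0
Denominator: (j272) + 158 = 158 + j272
|N| = √(10² + 0²) ≈ 10, ∠N ≈ 0.00°
|D| = √(158² + 272²) ≈ 314.56, ∠D ≈ 59.85°
|L| = 10 / 314.56 ≈ 0.03179
Gain = 20 log₁₀(0.03179) ≈ -29.95 dB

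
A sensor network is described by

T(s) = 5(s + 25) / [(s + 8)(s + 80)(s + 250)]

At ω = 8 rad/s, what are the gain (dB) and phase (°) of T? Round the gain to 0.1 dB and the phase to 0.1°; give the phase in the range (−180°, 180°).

-64.8 dB, -34.8°

At s = jω = j8:
zero (s+25): 25 + j8 → |·| = √(25²+8²) = √689 ≈ 26.249, ∠ = arctan(8/25) ≈ 17.74°
pole (s+8): 8 + j8 → |·| = √(8²+8²) = √128 ≈ 11.314, ∠ = arctan(8/8) ≈ 45.00°
pole (s+80): 80 + j8 → |·| = √(80²+8²) = √6464 ≈ 80.399, ∠ = arctan(8/80) ≈ 5.71°
pole (s+250): 250 + j8 → |·| = √(250²+8²) = √62564 ≈ 250.13, ∠ = arctan(8/250) ≈ 1.83°
|T| = 5 · 26.249 / 2.2753e+05 ≈ 0.00057683
Gain = 20 log₁₀(0.00057683) ≈ -64.78 dB
∠T = 17.74° − 52.54° = -34.80°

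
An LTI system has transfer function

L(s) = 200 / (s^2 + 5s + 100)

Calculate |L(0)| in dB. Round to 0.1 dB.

L(0) = 200 / 100 = 2
20 log₁₀(2) ≈ 6.02 dB

6.0 dB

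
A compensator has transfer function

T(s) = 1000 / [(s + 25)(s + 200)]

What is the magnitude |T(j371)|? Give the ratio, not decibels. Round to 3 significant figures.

At s = jω = j371:
pole (s+25): 25 + j371 → |·| = √(25²+371²) = √138266 ≈ 371.84, ∠ = arctan(371/25) ≈ 86.14°
pole (s+200): 200 + j371 → |·| = √(200²+371²) = √177641 ≈ 421.47, ∠ = arctan(371/200) ≈ 61.67°
|T| = 1000 / 1.5672e+05 ≈ 0.0063808

0.00638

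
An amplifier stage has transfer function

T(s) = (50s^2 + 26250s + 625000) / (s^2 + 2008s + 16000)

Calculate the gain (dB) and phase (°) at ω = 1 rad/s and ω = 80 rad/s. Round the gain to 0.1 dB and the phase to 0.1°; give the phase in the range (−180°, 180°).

Substitute s = j1:
Numerator: 50(j1)^2 + 26250(j1) + 625000 = 624950 + j26250
Denominator: (j1)^2 + 2008(j1) + 16000 = 15999 + j2008
|N| = √(624950² + 26250²) ≈ 6.255e+05, ∠N ≈ 2.41°
|D| = √(15999² + 2008²) ≈ 16125, ∠D ≈ 7.15°
|T| = 6.255e+05 / 16125 ≈ 38.791
Gain = 20 log₁₀(38.791) ≈ 31.77 dB
∠T = 2.41° − 7.15° = -4.74°

Substitute s = j80:
Numerator: 50(j80)^2 + 26250(j80) + 625000 = 305000 + j2100000
Denominator: (j80)^2 + 2008(j80) + 16000 = 9600 + j160640
|N| = √(305000² + 2100000²) ≈ 2.122e+06, ∠N ≈ 81.74°
|D| = √(9600² + 160640²) ≈ 1.6093e+05, ∠D ≈ 86.58°
|T| = 2.122e+06 / 1.6093e+05 ≈ 13.186
Gain = 20 log₁₀(13.186) ≈ 22.40 dB
∠T = 81.74° − 86.58° = -4.84°

ω = 1: 31.8 dB, -4.7°; ω = 80: 22.4 dB, -4.8°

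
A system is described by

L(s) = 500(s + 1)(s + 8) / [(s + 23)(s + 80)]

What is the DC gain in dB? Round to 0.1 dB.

6.7 dB

L(0) = 500·1·8 / (23·80) ≈ 2.1739
20 log₁₀(2.1739) ≈ 6.74 dB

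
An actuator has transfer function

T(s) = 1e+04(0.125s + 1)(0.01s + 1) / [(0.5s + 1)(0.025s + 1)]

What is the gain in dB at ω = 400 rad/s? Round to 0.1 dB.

60.2 dB

At ω = 400 rad/s:
zero (1 + j400·0.125) = 1 + j50 → |·| ≈ 50.01, ∠ ≈ 88.85°
zero (1 + j400·0.01) = 1 + j4 → |·| ≈ 4.1231, ∠ ≈ 75.96°
pole (1 + j400·0.5) = 1 + j200 → |·| ≈ 200, ∠ ≈ 89.71°
pole (1 + j400·0.025) = 1 + j10 → |·| ≈ 10.05, ∠ ≈ 84.29°
|T| = 1e+04 · 50.01 · 4.1231 / (200 · 10.05) ≈ 1025.9
Gain = 20 log₁₀(1025.9) ≈ 60.22 dB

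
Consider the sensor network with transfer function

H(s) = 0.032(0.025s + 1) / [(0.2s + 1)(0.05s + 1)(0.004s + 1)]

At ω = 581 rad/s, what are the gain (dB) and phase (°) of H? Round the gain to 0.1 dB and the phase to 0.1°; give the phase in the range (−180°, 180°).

-85.3 dB, -158.2°

At ω = 581 rad/s:
zero (1 + j581·0.025) = 1 + j14.525 → |·| ≈ 14.559, ∠ ≈ 86.06°
pole (1 + j581·0.2) = 1 + j116.2 → |·| ≈ 116.2, ∠ ≈ 89.51°
pole (1 + j581·0.05) = 1 + j29.05 → |·| ≈ 29.067, ∠ ≈ 88.03°
pole (1 + j581·0.004) = 1 + j2.324 → |·| ≈ 2.53, ∠ ≈ 66.72°
|H| = 0.032 · 14.559 / (116.2 · 29.067 · 2.53) ≈ 5.452e-05
Gain = 20 log₁₀(5.452e-05) ≈ -85.27 dB
∠H = (86.06°) − (89.51° + 88.03° + 66.72°) = -158.20°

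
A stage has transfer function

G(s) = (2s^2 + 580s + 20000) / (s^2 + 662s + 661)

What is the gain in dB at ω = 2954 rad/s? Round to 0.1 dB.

Substitute s = j2954:
Numerator: 2(j2954)^2 + 580(j2954) + 20000 = -17432232 + j1713320
Denominator: (j2954)^2 + 662(j2954) + 661 = -8725455 + j1955548
|N| = √(17432232² + 1713320²) ≈ 1.7516e+07, ∠N ≈ 174.39°
|D| = √(8725455² + 1955548²) ≈ 8.9419e+06, ∠D ≈ 167.37°
|G| = 1.7516e+07 / 8.9419e+06 ≈ 1.9589
Gain = 20 log₁₀(1.9589) ≈ 5.84 dB

5.8 dB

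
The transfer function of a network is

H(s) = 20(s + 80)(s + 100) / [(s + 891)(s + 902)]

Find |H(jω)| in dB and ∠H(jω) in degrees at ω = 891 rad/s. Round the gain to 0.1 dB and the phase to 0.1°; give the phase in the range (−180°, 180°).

20.0 dB, 78.8°

At s = jω = j891:
zero (s+80): 80 + j891 → |·| = √(80²+891²) = √800281 ≈ 894.58, ∠ = arctan(891/80) ≈ 84.87°
zero (s+100): 100 + j891 → |·| = √(100²+891²) = √803881 ≈ 896.59, ∠ = arctan(891/100) ≈ 83.60°
pole (s+891): 891 + j891 → |·| = √(891²+891²) = √1587762 ≈ 1260.1, ∠ = arctan(891/891) ≈ 45.00°
pole (s+902): 902 + j891 → |·| = √(902²+891²) = √1607485 ≈ 1267.9, ∠ = arctan(891/902) ≈ 44.65°
|H| = 20 · 8.0207e+05 / 1.5977e+06 ≈ 10.04
Gain = 20 log₁₀(10.04) ≈ 20.03 dB
∠H = 168.47° − 89.65° = 78.82°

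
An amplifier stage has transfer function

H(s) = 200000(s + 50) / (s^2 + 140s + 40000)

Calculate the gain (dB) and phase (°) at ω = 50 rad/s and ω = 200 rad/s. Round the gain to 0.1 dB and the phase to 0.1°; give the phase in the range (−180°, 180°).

At s = jω = j50:
zero (s+50): 50 + j50 → |·| = √(50²+50²) = √5000 ≈ 70.711, ∠ = arctan(50/50) ≈ 45.00°
quadratic: (j50)² + 140·j50 + 40000 = 37500 + j7000 → |·| ≈ 38148, ∠ ≈ 10.57°
|H| = 200000 · 70.711 / 38148 ≈ 370.72
Gain = 20 log₁₀(370.72) ≈ 51.38 dB
∠H = 45.00° − 10.57° = 34.43°

At s = jω = j200:
zero (s+50): 50 + j200 → |·| = √(50²+200²) = √42500 ≈ 206.16, ∠ = arctan(200/50) ≈ 75.96°
quadratic: (j200)² + 140·j200 + 40000 = 0 + j28000 → |·| ≈ 28000, ∠ ≈ 90.00°
|H| = 200000 · 206.16 / 28000 ≈ 1472.6
Gain = 20 log₁₀(1472.6) ≈ 63.36 dB
∠H = 75.96° − 90.00° = -14.04°

ω = 50: 51.4 dB, 34.4°; ω = 200: 63.4 dB, -14.0°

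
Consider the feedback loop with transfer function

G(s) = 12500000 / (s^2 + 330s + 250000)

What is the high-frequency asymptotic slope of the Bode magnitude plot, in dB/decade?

Each pole contributes −20 dB/decade at high frequency; each zero contributes +20 dB/decade.
Net: 0 zero(s) − 2 pole(s) → -40 dB/decade.

-40 dB/decade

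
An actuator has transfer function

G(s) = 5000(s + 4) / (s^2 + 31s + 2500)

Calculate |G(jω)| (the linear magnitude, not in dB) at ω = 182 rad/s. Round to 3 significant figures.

At s = jω = j182:
zero (s+4): 4 + j182 → |·| = √(4²+182²) = √33140 ≈ 182.04, ∠ = arctan(182/4) ≈ 88.74°
quadratic: (j182)² + 31·j182 + 2500 = -30624 + j5642 → |·| ≈ 31139, ∠ ≈ 169.56°
|G| = 5000 · 182.04 / 31139 ≈ 29.23

29.2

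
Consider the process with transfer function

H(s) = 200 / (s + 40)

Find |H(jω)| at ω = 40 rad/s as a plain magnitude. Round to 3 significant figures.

At s = jω = j40:
pole (s+40): 40 + j40 → |·| = √(40²+40²) = √3200 ≈ 56.569, ∠ = arctan(40/40) ≈ 45.00°
|H| = 200 / 56.569 ≈ 3.5355

3.54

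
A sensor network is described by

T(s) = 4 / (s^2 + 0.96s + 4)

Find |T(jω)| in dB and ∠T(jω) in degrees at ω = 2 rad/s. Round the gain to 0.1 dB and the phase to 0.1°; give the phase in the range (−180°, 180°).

At s = jω = j2:
quadratic: (j2)² + 0.96·j2 + 4 = 0 + j1.92 → |·| ≈ 1.92, ∠ ≈ 90.00°
|T| = 4 / 1.92 ≈ 2.0833
Gain = 20 log₁₀(2.0833) ≈ 6.38 dB
∠T = 0.00° − 90.00° = -90.00°

6.4 dB, -90.0°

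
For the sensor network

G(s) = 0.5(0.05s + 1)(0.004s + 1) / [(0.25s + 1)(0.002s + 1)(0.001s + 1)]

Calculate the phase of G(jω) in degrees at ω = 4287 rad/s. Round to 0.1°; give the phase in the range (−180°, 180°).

-73.8°

At ω = 4287 rad/s:
zero (1 + j4287·0.05) = 1 + j214.35 → |·| ≈ 214.35, ∠ ≈ 89.73°
zero (1 + j4287·0.004) = 1 + j17.148 → |·| ≈ 17.177, ∠ ≈ 86.66°
pole (1 + j4287·0.25) = 1 + j1071.75 → |·| ≈ 1071.8, ∠ ≈ 89.95°
pole (1 + j4287·0.002) = 1 + j8.574 → |·| ≈ 8.6321, ∠ ≈ 83.35°
pole (1 + j4287·0.001) = 1 + j4.287 → |·| ≈ 4.4021, ∠ ≈ 76.87°
∠G = (89.73° + 86.66°) − (89.95° + 83.35° + 76.87°) = -73.78°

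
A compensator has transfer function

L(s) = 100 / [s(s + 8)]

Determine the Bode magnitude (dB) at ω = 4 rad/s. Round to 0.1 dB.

8.9 dB

At s = jω = j4:
pole (s+8): 8 + j4 → |·| = √(8²+4²) = √80 ≈ 8.9443, ∠ = arctan(4/8) ≈ 26.57°
pole at origin: |s| = 4, ∠ = 90.00° (in denominator)
|L| = 100 / 35.777 ≈ 2.7951
Gain = 20 log₁₀(2.7951) ≈ 8.93 dB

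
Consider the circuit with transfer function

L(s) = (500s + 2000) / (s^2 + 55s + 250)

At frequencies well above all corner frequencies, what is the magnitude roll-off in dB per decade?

-20 dB/decade

Each pole contributes −20 dB/decade at high frequency; each zero contributes +20 dB/decade.
Net: 1 zero(s) − 2 pole(s) → -20 dB/decade.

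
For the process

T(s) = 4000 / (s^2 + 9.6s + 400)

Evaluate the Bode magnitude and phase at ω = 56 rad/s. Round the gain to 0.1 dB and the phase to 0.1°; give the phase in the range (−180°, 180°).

At s = jω = j56:
quadratic: (j56)² + 9.6·j56 + 400 = -2736 + j537.6 → |·| ≈ 2788.3, ∠ ≈ 168.88°
|T| = 4000 / 2788.3 ≈ 1.4346
Gain = 20 log₁₀(1.4346) ≈ 3.13 dB
∠T = 0.00° − 168.88° = -168.88°

3.1 dB, -168.9°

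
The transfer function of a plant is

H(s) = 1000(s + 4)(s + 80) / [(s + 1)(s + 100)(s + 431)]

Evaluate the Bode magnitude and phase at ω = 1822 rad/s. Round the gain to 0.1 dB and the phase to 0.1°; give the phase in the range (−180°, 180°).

-5.5 dB, -76.2°

At s = jω = j1822:
zero (s+4): 4 + j1822 → |·| = √(4²+1822²) = √3319700 ≈ 1822, ∠ = arctan(1822/4) ≈ 89.87°
zero (s+80): 80 + j1822 → |·| = √(80²+1822²) = √3326084 ≈ 1823.8, ∠ = arctan(1822/80) ≈ 87.49°
pole (s+1): 1 + j1822 → |·| = √(1²+1822²) = √3319685 ≈ 1822, ∠ = arctan(1822/1) ≈ 89.97°
pole (s+100): 100 + j1822 → |·| = √(100²+1822²) = √3329684 ≈ 1824.7, ∠ = arctan(1822/100) ≈ 86.86°
pole (s+431): 431 + j1822 → |·| = √(431²+1822²) = √3505445 ≈ 1872.3, ∠ = arctan(1822/431) ≈ 76.69°
|H| = 1000 · 3.323e+06 / 6.2247e+09 ≈ 0.53384
Gain = 20 log₁₀(0.53384) ≈ -5.45 dB
∠H = 177.36° − 253.52° = -76.16°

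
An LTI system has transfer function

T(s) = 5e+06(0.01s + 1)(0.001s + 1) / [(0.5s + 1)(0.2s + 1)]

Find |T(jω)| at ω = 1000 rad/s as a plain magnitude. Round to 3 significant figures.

At ω = 1000 rad/s:
zero (1 + j1000·0.01) = 1 + j10 → |·| ≈ 10.05, ∠ ≈ 84.29°
zero (1 + j1000·0.001) = 1 + j1 → |·| ≈ 1.4142, ∠ ≈ 45.00°
pole (1 + j1000·0.5) = 1 + j500 → |·| ≈ 500, ∠ ≈ 89.89°
pole (1 + j1000·0.2) = 1 + j200 → |·| ≈ 200, ∠ ≈ 89.71°
|T| = 5e+06 · 10.05 · 1.4142 / (500 · 200) ≈ 710.64

711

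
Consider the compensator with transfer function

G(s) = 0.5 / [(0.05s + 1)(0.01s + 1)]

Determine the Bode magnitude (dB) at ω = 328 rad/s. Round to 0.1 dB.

At ω = 328 rad/s:
pole (1 + j328·0.05) = 1 + j16.4 → |·| ≈ 16.43, ∠ ≈ 86.51°
pole (1 + j328·0.01) = 1 + j3.28 → |·| ≈ 3.4291, ∠ ≈ 73.04°
|G| = 0.5 · 1 / (16.43 · 3.4291) ≈ 0.0088747
Gain = 20 log₁₀(0.0088747) ≈ -41.04 dB

-41.0 dB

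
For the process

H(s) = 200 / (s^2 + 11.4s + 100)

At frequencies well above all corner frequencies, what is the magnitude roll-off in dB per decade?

-40 dB/decade

Each pole contributes −20 dB/decade at high frequency; each zero contributes +20 dB/decade.
Net: 0 zero(s) − 2 pole(s) → -40 dB/decade.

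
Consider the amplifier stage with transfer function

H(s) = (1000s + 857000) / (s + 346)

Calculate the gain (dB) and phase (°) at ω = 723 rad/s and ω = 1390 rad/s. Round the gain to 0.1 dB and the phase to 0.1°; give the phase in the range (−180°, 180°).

ω = 723: 62.9 dB, -24.3°; ω = 1390: 61.1 dB, -17.7°

Substitute s = j723:
Numerator: 1000(j723) + 857000 = 857000 + j723000
Denominator: (j723) + 346 = 346 + j723
|N| = √(857000² + 723000²) ≈ 1.1212e+06, ∠N ≈ 40.15°
|D| = √(346² + 723²) ≈ 801.53, ∠D ≈ 64.43°
|H| = 1.1212e+06 / 801.53 ≈ 1398.8
Gain = 20 log₁₀(1398.8) ≈ 62.92 dB
∠H = 40.15° − 64.43° = -24.28°

Substitute s = j1390:
Numerator: 1000(j1390) + 857000 = 857000 + j1390000
Denominator: (j1390) + 346 = 346 + j1390
|N| = √(857000² + 1390000²) ≈ 1.633e+06, ∠N ≈ 58.34°
|D| = √(346² + 1390²) ≈ 1432.4, ∠D ≈ 76.02°
|H| = 1.633e+06 / 1432.4 ≈ 1140
Gain = 20 log₁₀(1140) ≈ 61.14 dB
∠H = 58.34° − 76.02° = -17.68°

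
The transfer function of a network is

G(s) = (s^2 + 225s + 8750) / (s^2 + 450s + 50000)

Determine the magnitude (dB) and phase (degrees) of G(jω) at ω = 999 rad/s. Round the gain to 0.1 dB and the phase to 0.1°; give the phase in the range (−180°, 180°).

Substitute s = j999:
Numerator: (j999)^2 + 225(j999) + 8750 = -989251 + j224775
Denominator: (j999)^2 + 450(j999) + 50000 = -948001 + j449550
|N| = √(989251² + 224775²) ≈ 1.0145e+06, ∠N ≈ 167.20°
|D| = √(948001² + 449550²) ≈ 1.0492e+06, ∠D ≈ 154.63°
|G| = 1.0145e+06 / 1.0492e+06 ≈ 0.96693
Gain = 20 log₁₀(0.96693) ≈ -0.29 dB
∠G = 167.20° − 154.63° = 12.57°

-0.3 dB, 12.6°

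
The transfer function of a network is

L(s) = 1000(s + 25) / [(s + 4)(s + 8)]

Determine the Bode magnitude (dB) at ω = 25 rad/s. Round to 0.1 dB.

At s = jω = j25:
zero (s+25): 25 + j25 → |·| = √(25²+25²) = √1250 ≈ 35.355, ∠ = arctan(25/25) ≈ 45.00°
pole (s+4): 4 + j25 → |·| = √(4²+25²) = √641 ≈ 25.318, ∠ = arctan(25/4) ≈ 80.91°
pole (s+8): 8 + j25 → |·| = √(8²+25²) = √689 ≈ 26.249, ∠ = arctan(25/8) ≈ 72.26°
|L| = 1000 · 35.355 / 664.57 ≈ 53.2
Gain = 20 log₁₀(53.2) ≈ 34.52 dB

34.5 dB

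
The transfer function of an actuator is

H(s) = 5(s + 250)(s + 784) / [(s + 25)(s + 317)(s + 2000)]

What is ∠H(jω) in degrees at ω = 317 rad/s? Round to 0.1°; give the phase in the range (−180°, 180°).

-65.7°

At s = jω = j317:
zero (s+250): 250 + j317 → |·| = √(250²+317²) = √162989 ≈ 403.72, ∠ = arctan(317/250) ≈ 51.74°
zero (s+784): 784 + j317 → |·| = √(784²+317²) = √715145 ≈ 845.66, ∠ = arctan(317/784) ≈ 22.02°
pole (s+25): 25 + j317 → |·| = √(25²+317²) = √101114 ≈ 317.98, ∠ = arctan(317/25) ≈ 85.49°
pole (s+317): 317 + j317 → |·| = √(317²+317²) = √200978 ≈ 448.31, ∠ = arctan(317/317) ≈ 45.00°
pole (s+2000): 2000 + j317 → |·| = √(2000²+317²) = √4100489 ≈ 2025, ∠ = arctan(317/2000) ≈ 9.01°
∠H = 73.76° − 139.50° = -65.74°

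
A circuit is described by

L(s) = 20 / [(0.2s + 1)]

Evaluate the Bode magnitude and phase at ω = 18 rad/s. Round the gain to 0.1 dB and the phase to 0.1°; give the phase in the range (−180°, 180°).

At ω = 18 rad/s:
pole (1 + j18·0.2) = 1 + j3.6 → |·| ≈ 3.7363, ∠ ≈ 74.48°
|L| = 20 · 1 / (3.7363) ≈ 5.3529
Gain = 20 log₁₀(5.3529) ≈ 14.57 dB
∠L = (0°) − (74.48°) = -74.48°

14.6 dB, -74.5°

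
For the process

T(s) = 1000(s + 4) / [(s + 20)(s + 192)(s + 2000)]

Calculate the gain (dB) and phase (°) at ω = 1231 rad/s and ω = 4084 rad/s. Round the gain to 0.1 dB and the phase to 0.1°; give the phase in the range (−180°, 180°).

At s = jω = j1231:
zero (s+4): 4 + j1231 → |·| = √(4²+1231²) = √1515377 ≈ 1231, ∠ = arctan(1231/4) ≈ 89.81°
pole (s+20): 20 + j1231 → |·| = √(20²+1231²) = √1515761 ≈ 1231.2, ∠ = arctan(1231/20) ≈ 89.07°
pole (s+192): 192 + j1231 → |·| = √(192²+1231²) = √1552225 ≈ 1245.9, ∠ = arctan(1231/192) ≈ 81.13°
pole (s+2000): 2000 + j1231 → |·| = √(2000²+1231²) = √5515361 ≈ 2348.5, ∠ = arctan(1231/2000) ≈ 31.61°
|T| = 1000 · 1231 / 3.6025e+09 ≈ 0.00034171
Gain = 20 log₁₀(0.00034171) ≈ -69.33 dB
∠T = 89.81° − 201.81° = -112.00°

At s = jω = j4084:
zero (s+4): 4 + j4084 → |·| = √(4²+4084²) = √16679072 ≈ 4084, ∠ = arctan(4084/4) ≈ 89.94°
pole (s+20): 20 + j4084 → |·| = √(20²+4084²) = √16679456 ≈ 4084, ∠ = arctan(4084/20) ≈ 89.72°
pole (s+192): 192 + j4084 → |·| = √(192²+4084²) = √16715920 ≈ 4088.5, ∠ = arctan(4084/192) ≈ 87.31°
pole (s+2000): 2000 + j4084 → |·| = √(2000²+4084²) = √20679056 ≈ 4547.4, ∠ = arctan(4084/2000) ≈ 63.91°
|T| = 1000 · 4084 / 7.593e+10 ≈ 5.3786e-05
Gain = 20 log₁₀(5.3786e-05) ≈ -85.39 dB
∠T = 89.94° − 240.94° = -151.00°

ω = 1231: -69.3 dB, -112.0°; ω = 4084: -85.4 dB, -151.0°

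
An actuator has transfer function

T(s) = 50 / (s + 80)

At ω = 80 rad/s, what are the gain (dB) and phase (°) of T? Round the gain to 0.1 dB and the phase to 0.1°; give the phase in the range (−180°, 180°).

Substitute s = j80:
Numerator: 50 = 50 + j0
Denominator: (j80) + 80 = 80 + j80
|N| = √(50² + 0²) ≈ 50, ∠N ≈ 0.00°
|D| = √(80² + 80²) ≈ 113.14, ∠D ≈ 45.00°
|T| = 50 / 113.14 ≈ 0.44193
Gain = 20 log₁₀(0.44193) ≈ -7.09 dB
∠T = 0.00° − 45.00° = -45.00°

-7.1 dB, -45.0°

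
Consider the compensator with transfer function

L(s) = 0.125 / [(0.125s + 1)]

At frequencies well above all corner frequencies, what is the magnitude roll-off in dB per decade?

-20 dB/decade

Each pole contributes −20 dB/decade at high frequency; each zero contributes +20 dB/decade.
Net: 0 zero(s) − 1 pole(s) → -20 dB/decade.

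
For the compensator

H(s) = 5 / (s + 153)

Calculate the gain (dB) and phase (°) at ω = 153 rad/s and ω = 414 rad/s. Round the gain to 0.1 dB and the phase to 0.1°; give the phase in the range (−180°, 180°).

ω = 153: -32.7 dB, -45.0°; ω = 414: -38.9 dB, -69.7°

Substitute s = j153:
Numerator: 5 = 5 + j0
Denominator: (j153) + 153 = 153 + j153
|N| = √(5² + 0²) ≈ 5, ∠N ≈ 0.00°
|D| = √(153² + 153²) ≈ 216.37, ∠D ≈ 45.00°
|H| = 5 / 216.37 ≈ 0.023109
Gain = 20 log₁₀(0.023109) ≈ -32.72 dB
∠H = 0.00° − 45.00° = -45.00°

Substitute s = j414:
Numerator: 5 = 5 + j0
Denominator: (j414) + 153 = 153 + j414
|N| = √(5² + 0²) ≈ 5, ∠N ≈ 0.00°
|D| = √(153² + 414²) ≈ 441.37, ∠D ≈ 69.72°
|H| = 5 / 441.37 ≈ 0.011328
Gain = 20 log₁₀(0.011328) ≈ -38.92 dB
∠H = 0.00° − 69.72° = -69.72°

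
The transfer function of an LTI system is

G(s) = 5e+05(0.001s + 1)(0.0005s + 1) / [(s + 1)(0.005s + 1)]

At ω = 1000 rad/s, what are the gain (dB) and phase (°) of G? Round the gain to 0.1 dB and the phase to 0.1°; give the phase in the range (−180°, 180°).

43.8 dB, -97.1°

At ω = 1000 rad/s:
zero (1 + j1000·0.001) = 1 + j1 → |·| ≈ 1.4142, ∠ ≈ 45.00°
zero (1 + j1000·0.0005) = 1 + j0.5 → |·| ≈ 1.118, ∠ ≈ 26.57°
pole (1 + j1000·1) = 1 + j1000 → |·| ≈ 1000, ∠ ≈ 89.94°
pole (1 + j1000·0.005) = 1 + j5 → |·| ≈ 5.099, ∠ ≈ 78.69°
|G| = 5e+05 · 1.4142 · 1.118 / (1000 · 5.099) ≈ 155.04
Gain = 20 log₁₀(155.04) ≈ 43.81 dB
∠G = (45.00° + 26.57°) − (89.94° + 78.69°) = -97.06°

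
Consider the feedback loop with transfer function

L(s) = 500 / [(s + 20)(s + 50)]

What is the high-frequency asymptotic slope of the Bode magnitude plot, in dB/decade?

Each pole contributes −20 dB/decade at high frequency; each zero contributes +20 dB/decade.
Net: 0 zero(s) − 2 pole(s) → -40 dB/decade.

-40 dB/decade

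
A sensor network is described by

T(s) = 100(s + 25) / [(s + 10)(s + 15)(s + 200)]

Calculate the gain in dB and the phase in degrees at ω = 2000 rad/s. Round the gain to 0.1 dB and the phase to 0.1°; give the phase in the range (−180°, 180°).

At s = jω = j2000:
zero (s+25): 25 + j2000 → |·| = √(25²+2000²) = √4000625 ≈ 2000.2, ∠ = arctan(2000/25) ≈ 89.28°
pole (s+10): 10 + j2000 → |·| = √(10²+2000²) = √4000100 ≈ 2000, ∠ = arctan(2000/10) ≈ 89.71°
pole (s+15): 15 + j2000 → |·| = √(15²+2000²) = √4000225 ≈ 2000.1, ∠ = arctan(2000/15) ≈ 89.57°
pole (s+200): 200 + j2000 → |·| = √(200²+2000²) = √4040000 ≈ 2010, ∠ = arctan(2000/200) ≈ 84.29°
|T| = 100 · 2000.2 / 8.0404e+09 ≈ 2.4877e-05
Gain = 20 log₁₀(2.4877e-05) ≈ -92.08 dB
∠T = 89.28° − 263.57° = -174.29°

-92.1 dB, -174.3°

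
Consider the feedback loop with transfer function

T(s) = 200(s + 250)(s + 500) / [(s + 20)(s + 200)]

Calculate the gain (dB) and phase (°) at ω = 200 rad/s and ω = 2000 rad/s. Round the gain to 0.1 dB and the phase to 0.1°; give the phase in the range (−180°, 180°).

At s = jω = j200:
zero (s+250): 250 + j200 → |·| = √(250²+200²) = √102500 ≈ 320.16, ∠ = arctan(200/250) ≈ 38.66°
zero (s+500): 500 + j200 → |·| = √(500²+200²) = √290000 ≈ 538.52, ∠ = arctan(200/500) ≈ 21.80°
pole (s+20): 20 + j200 → |·| = √(20²+200²) = √40400 ≈ 201, ∠ = arctan(200/20) ≈ 84.29°
pole (s+200): 200 + j200 → |·| = √(200²+200²) = √80000 ≈ 282.84, ∠ = arctan(200/200) ≈ 45.00°
|T| = 200 · 1.7241e+05 / 56851 ≈ 606.53
Gain = 20 log₁₀(606.53) ≈ 55.66 dB
∠T = 60.46° − 129.29° = -68.83°

At s = jω = j2000:
zero (s+250): 250 + j2000 → |·| = √(250²+2000²) = √4062500 ≈ 2015.6, ∠ = arctan(2000/250) ≈ 82.87°
zero (s+500): 500 + j2000 → |·| = √(500²+2000²) = √4250000 ≈ 2061.6, ∠ = arctan(2000/500) ≈ 75.96°
pole (s+20): 20 + j2000 → |·| = √(20²+2000²) = √4000400 ≈ 2000.1, ∠ = arctan(2000/20) ≈ 89.43°
pole (s+200): 200 + j2000 → |·| = √(200²+2000²) = √4040000 ≈ 2010, ∠ = arctan(2000/200) ≈ 84.29°
|T| = 200 · 4.1554e+06 / 4.0202e+06 ≈ 206.73
Gain = 20 log₁₀(206.73) ≈ 46.31 dB
∠T = 158.83° − 173.72° = -14.89°

ω = 200: 55.7 dB, -68.8°; ω = 2000: 46.3 dB, -14.9°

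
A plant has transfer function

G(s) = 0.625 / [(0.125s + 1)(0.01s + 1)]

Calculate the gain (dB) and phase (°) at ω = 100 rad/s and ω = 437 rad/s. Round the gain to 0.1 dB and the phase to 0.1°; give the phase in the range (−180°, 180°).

ω = 100: -29.1 dB, -130.4°; ω = 437: -51.9 dB, -166.1°

At ω = 100 rad/s:
pole (1 + j100·0.125) = 1 + j12.5 → |·| ≈ 12.54, ∠ ≈ 85.43°
pole (1 + j100·0.01) = 1 + j1 → |·| ≈ 1.4142, ∠ ≈ 45.00°
|G| = 0.625 · 1 / (12.54 · 1.4142) ≈ 0.035243
Gain = 20 log₁₀(0.035243) ≈ -29.06 dB
∠G = (0°) − (85.43° + 45.00°) = -130.43°

At ω = 437 rad/s:
pole (1 + j437·0.125) = 1 + j54.625 → |·| ≈ 54.634, ∠ ≈ 88.95°
pole (1 + j437·0.01) = 1 + j4.37 → |·| ≈ 4.483, ∠ ≈ 77.11°
|G| = 0.625 · 1 / (54.634 · 4.483) ≈ 0.0025518
Gain = 20 log₁₀(0.0025518) ≈ -51.86 dB
∠G = (0°) − (88.95° + 77.11°) = -166.06°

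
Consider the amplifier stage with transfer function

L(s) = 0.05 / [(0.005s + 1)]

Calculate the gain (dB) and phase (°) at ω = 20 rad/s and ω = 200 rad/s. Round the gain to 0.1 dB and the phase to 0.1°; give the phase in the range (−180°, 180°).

At ω = 20 rad/s:
pole (1 + j20·0.005) = 1 + j0.1 → |·| ≈ 1.005, ∠ ≈ 5.71°
|L| = 0.05 · 1 / (1.005) ≈ 0.049751
Gain = 20 log₁₀(0.049751) ≈ -26.06 dB
∠L = (0°) − (5.71°) = -5.71°

At ω = 200 rad/s:
pole (1 + j200·0.005) = 1 + j1 → |·| ≈ 1.4142, ∠ ≈ 45.00°
|L| = 0.05 · 1 / (1.4142) ≈ 0.035356
Gain = 20 log₁₀(0.035356) ≈ -29.03 dB
∠L = (0°) − (45.00°) = -45.00°

ω = 20: -26.1 dB, -5.7°; ω = 200: -29.0 dB, -45.0°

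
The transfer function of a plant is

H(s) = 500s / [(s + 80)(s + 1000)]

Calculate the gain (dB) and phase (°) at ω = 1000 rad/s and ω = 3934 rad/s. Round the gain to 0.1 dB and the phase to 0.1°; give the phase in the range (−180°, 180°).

ω = 1000: -9.1 dB, -40.4°; ω = 3934: -18.2 dB, -74.6°

At s = jω = j1000:
zero at origin: s = j1000 → |·| = 1000, ∠ = 90.00°
pole (s+80): 80 + j1000 → |·| = √(80²+1000²) = √1006400 ≈ 1003.2, ∠ = arctan(1000/80) ≈ 85.43°
pole (s+1000): 1000 + j1000 → |·| = √(1000²+1000²) = √2000000 ≈ 1414.2, ∠ = arctan(1000/1000) ≈ 45.00°
|H| = 500 · 1000 / 1.4187e+06 ≈ 0.35244
Gain = 20 log₁₀(0.35244) ≈ -9.06 dB
∠H = 90.00° − 130.43° = -40.43°

At s = jω = j3934:
zero at origin: s = j3934 → |·| = 3934, ∠ = 90.00°
pole (s+80): 80 + j3934 → |·| = √(80²+3934²) = √15482756 ≈ 3934.8, ∠ = arctan(3934/80) ≈ 88.84°
pole (s+1000): 1000 + j3934 → |·| = √(1000²+3934²) = √16476356 ≈ 4059.1, ∠ = arctan(3934/1000) ≈ 75.74°
|H| = 500 · 3934 / 1.5972e+07 ≈ 0.12315
Gain = 20 log₁₀(0.12315) ≈ -18.19 dB
∠H = 90.00° − 164.58° = -74.58°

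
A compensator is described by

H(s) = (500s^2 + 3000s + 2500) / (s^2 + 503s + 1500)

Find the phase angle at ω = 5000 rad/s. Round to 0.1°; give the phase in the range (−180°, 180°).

5.7°

Substitute s = j5000:
Numerator: 500(j5000)^2 + 3000(j5000) + 2500 = -12499997500 + j15000000
Denominator: (j5000)^2 + 503(j5000) + 1500 = -24998500 + j2515000
|N| = √(12499997500² + 15000000²) ≈ 1.25e+10, ∠N ≈ 179.93°
|D| = √(24998500² + 2515000²) ≈ 2.5125e+07, ∠D ≈ 174.26°
∠H = 179.93° − 174.26° = 5.67°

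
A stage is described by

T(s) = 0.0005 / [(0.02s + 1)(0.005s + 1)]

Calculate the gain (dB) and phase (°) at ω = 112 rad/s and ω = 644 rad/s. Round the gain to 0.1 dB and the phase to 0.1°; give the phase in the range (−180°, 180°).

At ω = 112 rad/s:
pole (1 + j112·0.02) = 1 + j2.24 → |·| ≈ 2.4531, ∠ ≈ 65.94°
pole (1 + j112·0.005) = 1 + j0.56 → |·| ≈ 1.1461, ∠ ≈ 29.25°
|T| = 0.0005 · 1 / (2.4531 · 1.1461) ≈ 0.00017784
Gain = 20 log₁₀(0.00017784) ≈ -75.00 dB
∠T = (0°) − (65.94° + 29.25°) = -95.19°

At ω = 644 rad/s:
pole (1 + j644·0.02) = 1 + j12.88 → |·| ≈ 12.919, ∠ ≈ 85.56°
pole (1 + j644·0.005) = 1 + j3.22 → |·| ≈ 3.3717, ∠ ≈ 72.75°
|T| = 0.0005 · 1 / (12.919 · 3.3717) ≈ 1.1479e-05
Gain = 20 log₁₀(1.1479e-05) ≈ -98.80 dB
∠T = (0°) − (85.56° + 72.75°) = -158.31°

ω = 112: -75.0 dB, -95.2°; ω = 644: -98.8 dB, -158.3°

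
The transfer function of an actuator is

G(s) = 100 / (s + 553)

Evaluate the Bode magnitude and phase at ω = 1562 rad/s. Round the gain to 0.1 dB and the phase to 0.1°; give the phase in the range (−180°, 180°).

-24.4 dB, -70.5°

Substitute s = j1562:
Numerator: 100 = 100 + j0
Denominator: (j1562) + 553 = 553 + j1562
|N| = √(100² + 0²) ≈ 100, ∠N ≈ 0.00°
|D| = √(553² + 1562²) ≈ 1657, ∠D ≈ 70.50°
|G| = 100 / 1657 ≈ 0.06035
Gain = 20 log₁₀(0.06035) ≈ -24.39 dB
∠G = 0.00° − 70.50° = -70.50°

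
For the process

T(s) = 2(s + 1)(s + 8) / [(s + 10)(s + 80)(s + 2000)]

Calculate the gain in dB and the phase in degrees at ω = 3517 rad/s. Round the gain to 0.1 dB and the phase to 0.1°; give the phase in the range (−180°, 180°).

-66.1 dB, -59.1°

At s = jω = j3517:
zero (s+1): 1 + j3517 → |·| = √(1²+3517²) = √12369290 ≈ 3517, ∠ = arctan(3517/1) ≈ 89.98°
zero (s+8): 8 + j3517 → |·| = √(8²+3517²) = √12369353 ≈ 3517, ∠ = arctan(3517/8) ≈ 89.87°
pole (s+10): 10 + j3517 → |·| = √(10²+3517²) = √12369389 ≈ 3517, ∠ = arctan(3517/10) ≈ 89.84°
pole (s+80): 80 + j3517 → |·| = √(80²+3517²) = √12375689 ≈ 3517.9, ∠ = arctan(3517/80) ≈ 88.70°
pole (s+2000): 2000 + j3517 → |·| = √(2000²+3517²) = √16369289 ≈ 4045.9, ∠ = arctan(3517/2000) ≈ 60.37°
|T| = 2 · 1.2369e+07 / 5.0058e+10 ≈ 0.00049419
Gain = 20 log₁₀(0.00049419) ≈ -66.12 dB
∠T = 179.85° − 238.91° = -59.06°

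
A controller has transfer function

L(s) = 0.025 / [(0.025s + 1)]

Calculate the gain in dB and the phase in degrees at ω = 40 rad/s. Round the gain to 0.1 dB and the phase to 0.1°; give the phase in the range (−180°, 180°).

At ω = 40 rad/s:
pole (1 + j40·0.025) = 1 + j1 → |·| ≈ 1.4142, ∠ ≈ 45.00°
|L| = 0.025 · 1 / (1.4142) ≈ 0.017678
Gain = 20 log₁₀(0.017678) ≈ -35.05 dB
∠L = (0°) − (45.00°) = -45.00°

-35.1 dB, -45.0°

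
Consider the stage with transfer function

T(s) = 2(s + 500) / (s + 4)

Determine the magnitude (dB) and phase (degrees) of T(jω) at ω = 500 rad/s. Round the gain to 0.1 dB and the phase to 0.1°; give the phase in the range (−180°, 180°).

At s = jω = j500:
zero (s+500): 500 + j500 → |·| = √(500²+500²) = √500000 ≈ 707.11, ∠ = arctan(500/500) ≈ 45.00°
pole (s+4): 4 + j500 → |·| = √(4²+500²) = √250016 ≈ 500.02, ∠ = arctan(500/4) ≈ 89.54°
|T| = 2 · 707.11 / 500.02 ≈ 2.8283
Gain = 20 log₁₀(2.8283) ≈ 9.03 dB
∠T = 45.00° − 89.54° = -44.54°

9.0 dB, -44.5°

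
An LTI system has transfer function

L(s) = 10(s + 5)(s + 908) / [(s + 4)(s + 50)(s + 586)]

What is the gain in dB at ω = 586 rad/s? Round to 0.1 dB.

At s = jω = j586:
zero (s+5): 5 + j586 → |·| = √(5²+586²) = √343421 ≈ 586.02, ∠ = arctan(586/5) ≈ 89.51°
zero (s+908): 908 + j586 → |·| = √(908²+586²) = √1167860 ≈ 1080.7, ∠ = arctan(586/908) ≈ 32.84°
pole (s+4): 4 + j586 → |·| = √(4²+586²) = √343412 ≈ 586.01, ∠ = arctan(586/4) ≈ 89.61°
pole (s+50): 50 + j586 → |·| = √(50²+586²) = √345896 ≈ 588.13, ∠ = arctan(586/50) ≈ 85.12°
pole (s+586): 586 + j586 → |·| = √(586²+586²) = √686792 ≈ 828.73, ∠ = arctan(586/586) ≈ 45.00°
|L| = 10 · 6.3331e+05 / 2.8562e+08 ≈ 0.022173
Gain = 20 log₁₀(0.022173) ≈ -33.08 dB

-33.1 dB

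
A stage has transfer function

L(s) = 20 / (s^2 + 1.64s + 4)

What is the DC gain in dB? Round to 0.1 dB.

14.0 dB

L(0) = 20 / 4 = 5
20 log₁₀(5) ≈ 13.98 dB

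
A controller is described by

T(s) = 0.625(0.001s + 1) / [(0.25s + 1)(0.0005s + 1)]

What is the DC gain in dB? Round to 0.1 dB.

-4.1 dB

T(0) = 0.625 · 1 / 1 = 0.625
20 log₁₀(0.625) ≈ -4.08 dB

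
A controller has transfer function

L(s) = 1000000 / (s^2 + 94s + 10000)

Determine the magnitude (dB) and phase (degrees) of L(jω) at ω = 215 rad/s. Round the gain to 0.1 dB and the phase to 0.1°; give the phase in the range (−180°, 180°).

At s = jω = j215:
quadratic: (j215)² + 94·j215 + 10000 = -36225 + j20210 → |·| ≈ 41481, ∠ ≈ 150.84°
|L| = 1000000 / 41481 ≈ 24.107
Gain = 20 log₁₀(24.107) ≈ 27.64 dB
∠L = 0.00° − 150.84° = -150.84°

27.6 dB, -150.8°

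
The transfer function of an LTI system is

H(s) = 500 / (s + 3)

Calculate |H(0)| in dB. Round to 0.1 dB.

H(0) = 500 / (3) ≈ 166.67
20 log₁₀(166.67) ≈ 44.44 dB

44.4 dB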